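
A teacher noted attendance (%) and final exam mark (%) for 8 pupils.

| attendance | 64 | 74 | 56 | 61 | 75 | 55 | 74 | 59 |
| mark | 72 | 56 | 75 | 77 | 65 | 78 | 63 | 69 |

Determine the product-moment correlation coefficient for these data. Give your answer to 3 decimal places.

n = 8, Σx = 518, Σy = 555, Σx² = 34036, Σy² = 38913, Σxy = 35547
nΣxy − ΣxΣy = 284376 − 287490 = -3114
nΣx² − (Σx)² = 272288 − 268324 = 3964; nΣy² − (Σy)² = 311304 − 308025 = 3279
r = -3114 / √(3964 × 3279) = -3114 / 3605.2678 ≈ -0.864

-0.864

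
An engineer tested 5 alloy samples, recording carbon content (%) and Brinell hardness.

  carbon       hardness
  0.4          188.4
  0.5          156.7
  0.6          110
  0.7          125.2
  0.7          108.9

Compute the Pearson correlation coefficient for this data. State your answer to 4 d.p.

-0.9052

n = 5, Σx = 2.9, Σy = 689.2, Σx² = 1.75, Σy² = 99683.7, Σxy = 383.58
nΣxy − ΣxΣy = 1917.9 − 1998.68 = -80.78
nΣx² − (Σx)² = 8.75 − 8.41 = 0.34; nΣy² − (Σy)² = 498418.5 − 474996.64 = 23421.86
r = -80.78 / √(0.34 × 23421.86) = -80.78 / 89.2381 ≈ -0.9052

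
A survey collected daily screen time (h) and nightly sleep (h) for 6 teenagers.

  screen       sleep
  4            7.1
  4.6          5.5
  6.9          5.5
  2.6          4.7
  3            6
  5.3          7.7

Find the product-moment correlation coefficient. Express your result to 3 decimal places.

n = 6, Σx = 26.4, Σy = 36.5, Σx² = 128.62, Σy² = 228.29, Σxy = 162.68
nΣxy − ΣxΣy = 976.08 − 963.6 = 12.48
nΣx² − (Σx)² = 771.72 − 696.96 = 74.76; nΣy² − (Σy)² = 1369.74 − 1332.25 = 37.49
r = 12.48 / √(74.76 × 37.49) = 12.48 / 52.9410 ≈ 0.236

0.236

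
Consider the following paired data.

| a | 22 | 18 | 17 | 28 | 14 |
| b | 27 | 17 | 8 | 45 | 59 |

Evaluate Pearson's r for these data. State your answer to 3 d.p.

n = 5, Σa = 99, Σb = 156, Σa² = 2077, Σb² = 6588, Σab = 3122
nΣab − ΣaΣb = 15610 − 15444 = 166
nΣa² − (Σa)² = 10385 − 9801 = 584; nΣb² − (Σb)² = 32940 − 24336 = 8604
r = 166 / √(584 × 8604) = 166 / 2241.5923 ≈ 0.074

0.074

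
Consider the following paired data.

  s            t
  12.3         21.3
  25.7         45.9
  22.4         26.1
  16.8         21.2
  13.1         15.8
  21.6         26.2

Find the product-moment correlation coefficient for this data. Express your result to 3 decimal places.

0.836

n = 6, Σs = 111.9, Σt = 156.5, Σs² = 2233.95, Σt² = 4627.23, Σst = 3155.32
nΣst − ΣsΣt = 18931.92 − 17512.35 = 1419.57
nΣs² − (Σs)² = 13403.7 − 12521.61 = 882.09; nΣt² − (Σt)² = 27763.38 − 24492.25 = 3271.13
r = 1419.57 / √(882.09 × 3271.13) = 1419.57 / 1698.6557 ≈ 0.836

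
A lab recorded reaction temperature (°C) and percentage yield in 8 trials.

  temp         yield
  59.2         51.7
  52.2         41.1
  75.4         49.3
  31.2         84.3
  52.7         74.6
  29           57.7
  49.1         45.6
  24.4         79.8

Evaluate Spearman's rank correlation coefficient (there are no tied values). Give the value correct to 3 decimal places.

Rank temp: 7, 5, 8, 3, 6, 2, 4, 1
Rank yield: 4, 1, 3, 8, 6, 5, 2, 7
d = rank(temp) − rank(yield): 3, 4, 5, -5, 0, -3, 2, -6; Σd² = 124
ρ = 1 − 6Σd² / [n(n²−1)] = 1 − 6×124 / (8×63) = 1 − 744/504 ≈ -0.476

-0.476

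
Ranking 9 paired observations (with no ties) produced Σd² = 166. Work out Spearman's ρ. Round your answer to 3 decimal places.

-0.383

ρ = 1 − 6Σd² / [n(n²−1)] = 1 − 6×166 / (9×80)
  = 1 − 996/720 = 1 − 1.3833 ≈ -0.383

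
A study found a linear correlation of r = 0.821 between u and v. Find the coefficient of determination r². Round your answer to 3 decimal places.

r² = (0.821)² = 0.674

0.674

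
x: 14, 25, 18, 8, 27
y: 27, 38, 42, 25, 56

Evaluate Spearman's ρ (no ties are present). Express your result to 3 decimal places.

0.900

Rank x: 2, 4, 3, 1, 5
Rank y: 2, 3, 4, 1, 5
d = rank(x) − rank(y): 0, 1, -1, 0, 0; Σd² = 2
ρ = 1 − 6Σd² / [n(n²−1)] = 1 − 6×2 / (5×24) = 1 − 12/120 ≈ 0.900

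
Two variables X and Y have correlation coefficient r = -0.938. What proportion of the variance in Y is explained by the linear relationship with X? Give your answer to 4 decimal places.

0.8798

r² = (-0.938)² = 0.8798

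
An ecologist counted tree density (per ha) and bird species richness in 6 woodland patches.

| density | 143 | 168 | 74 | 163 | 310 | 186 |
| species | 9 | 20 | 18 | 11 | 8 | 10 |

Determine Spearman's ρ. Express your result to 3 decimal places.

-0.429

Rank density: 2, 4, 1, 3, 6, 5
Rank species: 2, 6, 5, 4, 1, 3
d = rank(density) − rank(species): 0, -2, -4, -1, 5, 2; Σd² = 50
ρ = 1 − 6Σd² / [n(n²−1)] = 1 − 6×50 / (6×35) = 1 − 300/210 ≈ -0.429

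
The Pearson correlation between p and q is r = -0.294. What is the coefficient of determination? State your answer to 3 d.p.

r² = (-0.294)² = 0.086

0.086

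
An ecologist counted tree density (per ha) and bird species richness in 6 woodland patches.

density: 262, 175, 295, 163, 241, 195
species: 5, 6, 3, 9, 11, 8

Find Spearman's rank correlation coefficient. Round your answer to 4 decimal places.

-0.6000

Rank density: 5, 2, 6, 1, 4, 3
Rank species: 2, 3, 1, 5, 6, 4
d = rank(density) − rank(species): 3, -1, 5, -4, -2, -1; Σd² = 56
ρ = 1 − 6Σd² / [n(n²−1)] = 1 − 6×56 / (6×35) = 1 − 336/210 ≈ -0.6000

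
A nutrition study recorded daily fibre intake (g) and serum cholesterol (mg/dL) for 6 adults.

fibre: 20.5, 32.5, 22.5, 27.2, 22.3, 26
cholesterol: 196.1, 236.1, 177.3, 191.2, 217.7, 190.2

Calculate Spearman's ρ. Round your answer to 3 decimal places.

0.143

Rank fibre: 1, 6, 3, 5, 2, 4
Rank cholesterol: 4, 6, 1, 3, 5, 2
d = rank(fibre) − rank(cholesterol): -3, 0, 2, 2, -3, 2; Σd² = 30
ρ = 1 − 6Σd² / [n(n²−1)] = 1 − 6×30 / (6×35) = 1 − 180/210 ≈ 0.143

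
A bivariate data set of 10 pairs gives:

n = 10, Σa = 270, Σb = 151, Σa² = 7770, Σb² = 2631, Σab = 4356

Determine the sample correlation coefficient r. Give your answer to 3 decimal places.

0.680

r = (nΣab − ΣaΣb) / √[(nΣa² − (Σa)²)(nΣb² − (Σb)²)]
Numerator: 10×4356 − 270×151 = 2790
Denominator: √[(77700 − 72900)(26310 − 22801)] = √[4800 × 3509] = 4104.0468
r = 2790 / 4104.0468 ≈ 0.680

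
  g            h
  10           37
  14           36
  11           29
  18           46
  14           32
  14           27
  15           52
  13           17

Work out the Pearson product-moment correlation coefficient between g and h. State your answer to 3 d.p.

n = 8, Σg = 109, Σh = 276, Σg² = 1527, Σh² = 10368, Σgh = 3848
nΣgh − ΣgΣh = 30784 − 30084 = 700
nΣg² − (Σg)² = 12216 − 11881 = 335; nΣh² − (Σh)² = 82944 − 76176 = 6768
r = 700 / √(335 × 6768) = 700 / 1505.7490 ≈ 0.465

0.465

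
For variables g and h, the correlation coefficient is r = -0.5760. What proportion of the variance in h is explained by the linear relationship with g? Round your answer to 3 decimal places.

0.332

r² = (-0.5760)² = 0.332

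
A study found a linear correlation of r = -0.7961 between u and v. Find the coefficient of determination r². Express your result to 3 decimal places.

0.634

r² = (-0.7961)² = 0.634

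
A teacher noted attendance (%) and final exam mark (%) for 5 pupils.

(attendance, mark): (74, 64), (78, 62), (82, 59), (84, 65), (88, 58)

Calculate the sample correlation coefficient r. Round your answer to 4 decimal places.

-0.5401

n = 5, Σx = 406, Σy = 308, Σx² = 33084, Σy² = 19010, Σxy = 24974
nΣxy − ΣxΣy = 124870 − 125048 = -178
nΣx² − (Σx)² = 165420 − 164836 = 584; nΣy² − (Σy)² = 95050 − 94864 = 186
r = -178 / √(584 × 186) = -178 / 329.5816 ≈ -0.5401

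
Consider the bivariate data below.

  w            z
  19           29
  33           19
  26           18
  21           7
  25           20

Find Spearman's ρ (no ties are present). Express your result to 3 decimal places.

Rank w: 1, 5, 4, 2, 3
Rank z: 5, 3, 2, 1, 4
d = rank(w) − rank(z): -4, 2, 2, 1, -1; Σd² = 26
ρ = 1 − 6Σd² / [n(n²−1)] = 1 − 6×26 / (5×24) = 1 − 156/120 ≈ -0.300

-0.300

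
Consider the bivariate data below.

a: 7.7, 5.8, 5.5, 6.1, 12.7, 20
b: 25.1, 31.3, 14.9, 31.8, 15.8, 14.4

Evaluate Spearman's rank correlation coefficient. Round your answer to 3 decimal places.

-0.371

Rank a: 4, 2, 1, 3, 5, 6
Rank b: 4, 5, 2, 6, 3, 1
d = rank(a) − rank(b): 0, -3, -1, -3, 2, 5; Σd² = 48
ρ = 1 − 6Σd² / [n(n²−1)] = 1 − 6×48 / (6×35) = 1 − 288/210 ≈ -0.371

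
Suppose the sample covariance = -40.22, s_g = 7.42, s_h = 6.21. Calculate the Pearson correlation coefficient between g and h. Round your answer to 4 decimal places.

r = Cov(g,h) / (s_g · s_h) = -40.22 / (7.42 × 6.21)
  = -40.22 / 46.0782 ≈ -0.8729

-0.8729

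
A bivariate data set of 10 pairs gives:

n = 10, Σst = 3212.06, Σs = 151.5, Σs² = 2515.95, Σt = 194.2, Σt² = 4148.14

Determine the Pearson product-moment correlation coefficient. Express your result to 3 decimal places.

0.936

r = (nΣst − ΣsΣt) / √[(nΣs² − (Σs)²)(nΣt² − (Σt)²)]
Numerator: 10×3212.06 − 151.5×194.2 = 2699.3
Denominator: √[(25159.5 − 22952.25)(41481.4 − 37713.64)] = √[2207.25 × 3767.76] = 2883.8149
r = 2699.3 / 2883.8149 ≈ 0.936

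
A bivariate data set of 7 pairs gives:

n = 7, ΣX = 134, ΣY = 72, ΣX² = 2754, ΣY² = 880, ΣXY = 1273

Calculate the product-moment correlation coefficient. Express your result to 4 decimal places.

r = (nΣXY − ΣXΣY) / √[(nΣX² − (ΣX)²)(nΣY² − (ΣY)²)]
Numerator: 7×1273 − 134×72 = -737
Denominator: √[(19278 − 17956)(6160 − 5184)] = √[1322 × 976] = 1135.9014
r = -737 / 1135.9014 ≈ -0.6488

-0.6488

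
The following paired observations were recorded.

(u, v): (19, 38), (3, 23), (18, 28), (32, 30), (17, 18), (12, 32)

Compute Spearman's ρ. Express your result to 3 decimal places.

Rank u: 5, 1, 4, 6, 3, 2
Rank v: 6, 2, 3, 4, 1, 5
d = rank(u) − rank(v): -1, -1, 1, 2, 2, -3; Σd² = 20
ρ = 1 − 6Σd² / [n(n²−1)] = 1 − 6×20 / (6×35) = 1 − 120/210 ≈ 0.429

0.429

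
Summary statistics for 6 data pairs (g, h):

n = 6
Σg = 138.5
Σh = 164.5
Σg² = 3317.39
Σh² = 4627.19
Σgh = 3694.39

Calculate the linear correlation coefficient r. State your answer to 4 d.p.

-0.8659

r = (nΣgh − ΣgΣh) / √[(nΣg² − (Σg)²)(nΣh² − (Σh)²)]
Numerator: 6×3694.39 − 138.5×164.5 = -616.91
Denominator: √[(19904.34 − 19182.25)(27763.14 − 27060.25)] = √[722.09 × 702.89] = 712.4253
r = -616.91 / 712.4253 ≈ -0.8659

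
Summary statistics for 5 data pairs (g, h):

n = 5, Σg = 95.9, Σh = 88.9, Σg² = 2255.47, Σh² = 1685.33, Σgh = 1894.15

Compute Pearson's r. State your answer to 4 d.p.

0.9058

r = (nΣgh − ΣgΣh) / √[(nΣg² − (Σg)²)(nΣh² − (Σh)²)]
Numerator: 5×1894.15 − 95.9×88.9 = 945.24
Denominator: √[(11277.35 − 9196.81)(8426.65 − 7903.21)] = √[2080.54 × 523.44] = 1043.5698
r = 945.24 / 1043.5698 ≈ 0.9058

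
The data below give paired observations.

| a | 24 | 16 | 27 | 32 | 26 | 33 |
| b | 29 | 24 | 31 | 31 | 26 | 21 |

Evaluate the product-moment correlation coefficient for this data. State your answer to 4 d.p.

0.0963

n = 6, Σa = 158, Σb = 162, Σa² = 4350, Σb² = 4456, Σab = 4278
nΣab − ΣaΣb = 25668 − 25596 = 72
nΣa² − (Σa)² = 26100 − 24964 = 1136; nΣb² − (Σb)² = 26736 − 26244 = 492
r = 72 / √(1136 × 492) = 72 / 747.6042 ≈ 0.0963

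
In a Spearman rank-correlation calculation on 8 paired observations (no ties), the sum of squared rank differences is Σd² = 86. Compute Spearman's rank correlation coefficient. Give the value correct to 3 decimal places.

ρ = 1 − 6Σd² / [n(n²−1)] = 1 − 6×86 / (8×63)
  = 1 − 516/504 = 1 − 1.0238 ≈ -0.024

-0.024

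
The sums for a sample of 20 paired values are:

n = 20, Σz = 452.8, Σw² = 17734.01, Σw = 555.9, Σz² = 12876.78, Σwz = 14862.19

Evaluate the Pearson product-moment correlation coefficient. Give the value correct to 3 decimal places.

r = (nΣwz − ΣwΣz) / √[(nΣw² − (Σw)²)(nΣz² − (Σz)²)]
Numerator: 20×14862.19 − 555.9×452.8 = 45532.28
Denominator: √[(354680.2 − 309024.81)(257535.6 − 205027.84)] = √[45655.39 × 52507.76] = 48961.8449
r = 45532.28 / 48961.8449 ≈ 0.930

0.930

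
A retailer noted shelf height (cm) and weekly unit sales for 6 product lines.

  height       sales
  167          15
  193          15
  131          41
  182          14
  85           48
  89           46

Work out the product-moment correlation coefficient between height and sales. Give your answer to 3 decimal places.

n = 6, Σx = 847, Σy = 179, Σx² = 130569, Σy² = 6747, Σxy = 21493
nΣxy − ΣxΣy = 128958 − 151613 = -22655
nΣx² − (Σx)² = 783414 − 717409 = 66005; nΣy² − (Σy)² = 40482 − 32041 = 8441
r = -22655 / √(66005 × 8441) = -22655 / 23603.9871 ≈ -0.960

-0.960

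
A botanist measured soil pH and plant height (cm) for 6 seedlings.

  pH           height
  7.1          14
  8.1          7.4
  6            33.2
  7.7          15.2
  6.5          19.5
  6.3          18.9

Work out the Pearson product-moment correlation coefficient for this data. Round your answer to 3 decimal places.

n = 6, Σx = 41.7, Σy = 108.2, Σx² = 293.25, Σy² = 2321.5, Σxy = 721.4
nΣxy − ΣxΣy = 4328.4 − 4511.94 = -183.54
nΣx² − (Σx)² = 1759.5 − 1738.89 = 20.61; nΣy² − (Σy)² = 13929 − 11707.24 = 2221.76
r = -183.54 / √(20.61 × 2221.76) = -183.54 / 213.9871 ≈ -0.858

-0.858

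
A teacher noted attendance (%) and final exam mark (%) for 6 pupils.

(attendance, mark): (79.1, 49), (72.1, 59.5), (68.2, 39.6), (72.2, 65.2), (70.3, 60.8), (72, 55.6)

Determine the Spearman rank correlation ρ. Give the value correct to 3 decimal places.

0.257

Rank attendance: 6, 4, 1, 5, 2, 3
Rank mark: 2, 4, 1, 6, 5, 3
d = rank(attendance) − rank(mark): 4, 0, 0, -1, -3, 0; Σd² = 26
ρ = 1 − 6Σd² / [n(n²−1)] = 1 − 6×26 / (6×35) = 1 − 156/210 ≈ 0.257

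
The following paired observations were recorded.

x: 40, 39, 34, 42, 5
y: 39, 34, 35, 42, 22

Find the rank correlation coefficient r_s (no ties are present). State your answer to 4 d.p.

Rank x: 4, 3, 2, 5, 1
Rank y: 4, 2, 3, 5, 1
d = rank(x) − rank(y): 0, 1, -1, 0, 0; Σd² = 2
ρ = 1 − 6Σd² / [n(n²−1)] = 1 − 6×2 / (5×24) = 1 − 12/120 ≈ 0.9000

0.9000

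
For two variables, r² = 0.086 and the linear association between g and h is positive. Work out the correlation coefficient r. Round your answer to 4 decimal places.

0.2933

|r| = √0.086 = 0.2933
The association is positive, so r = 0.2933.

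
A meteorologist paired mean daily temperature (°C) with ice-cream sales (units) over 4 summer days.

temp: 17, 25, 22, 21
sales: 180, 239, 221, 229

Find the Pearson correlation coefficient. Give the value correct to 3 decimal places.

0.934

n = 4, Σx = 85, Σy = 869, Σx² = 1839, Σy² = 190803, Σxy = 18706
nΣxy − ΣxΣy = 74824 − 73865 = 959
nΣx² − (Σx)² = 7356 − 7225 = 131; nΣy² − (Σy)² = 763212 − 755161 = 8051
r = 959 / √(131 × 8051) = 959 / 1026.9766 ≈ 0.934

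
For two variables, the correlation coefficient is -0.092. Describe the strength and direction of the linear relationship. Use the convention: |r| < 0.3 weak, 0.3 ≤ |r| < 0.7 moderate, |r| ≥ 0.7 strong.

weak negative

r = -0.092 < 0 so the relationship is negative.
|r| = 0.092, which falls in the weak range.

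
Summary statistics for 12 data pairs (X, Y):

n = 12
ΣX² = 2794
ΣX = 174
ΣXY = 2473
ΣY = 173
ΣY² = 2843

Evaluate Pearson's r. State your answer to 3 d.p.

-0.115

r = (nΣXY − ΣXΣY) / √[(nΣX² − (ΣX)²)(nΣY² − (ΣY)²)]
Numerator: 12×2473 − 174×173 = -426
Denominator: √[(33528 − 30276)(34116 − 29929)] = √[3252 × 4187] = 3690.0033
r = -426 / 3690.0033 ≈ -0.115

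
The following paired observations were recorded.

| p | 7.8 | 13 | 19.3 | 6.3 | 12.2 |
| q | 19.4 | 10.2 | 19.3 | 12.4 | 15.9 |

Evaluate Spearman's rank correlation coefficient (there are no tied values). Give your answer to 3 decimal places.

0.000

Rank p: 2, 4, 5, 1, 3
Rank q: 5, 1, 4, 2, 3
d = rank(p) − rank(q): -3, 3, 1, -1, 0; Σd² = 20
ρ = 1 − 6Σd² / [n(n²−1)] = 1 − 6×20 / (5×24) = 1 − 120/120 ≈ 0.000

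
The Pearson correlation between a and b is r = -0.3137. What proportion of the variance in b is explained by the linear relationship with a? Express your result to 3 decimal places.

0.098

r² = (-0.3137)² = 0.098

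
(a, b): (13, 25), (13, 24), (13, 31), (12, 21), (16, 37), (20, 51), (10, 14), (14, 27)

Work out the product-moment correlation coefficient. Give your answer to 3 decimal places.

n = 8, Σa = 111, Σb = 230, Σa² = 1603, Σb² = 7498, Σab = 3422
nΣab − ΣaΣb = 27376 − 25530 = 1846
nΣa² − (Σa)² = 12824 − 12321 = 503; nΣb² − (Σb)² = 59984 − 52900 = 7084
r = 1846 / √(503 × 7084) = 1846 / 1887.6578 ≈ 0.978

0.978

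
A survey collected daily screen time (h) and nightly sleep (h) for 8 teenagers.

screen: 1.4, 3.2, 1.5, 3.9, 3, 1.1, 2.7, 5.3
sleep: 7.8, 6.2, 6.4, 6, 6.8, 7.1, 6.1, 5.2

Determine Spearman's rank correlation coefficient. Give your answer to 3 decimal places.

-0.857

Rank screen: 2, 6, 3, 7, 5, 1, 4, 8
Rank sleep: 8, 4, 5, 2, 6, 7, 3, 1
d = rank(screen) − rank(sleep): -6, 2, -2, 5, -1, -6, 1, 7; Σd² = 156
ρ = 1 − 6Σd² / [n(n²−1)] = 1 − 6×156 / (8×63) = 1 − 936/504 ≈ -0.857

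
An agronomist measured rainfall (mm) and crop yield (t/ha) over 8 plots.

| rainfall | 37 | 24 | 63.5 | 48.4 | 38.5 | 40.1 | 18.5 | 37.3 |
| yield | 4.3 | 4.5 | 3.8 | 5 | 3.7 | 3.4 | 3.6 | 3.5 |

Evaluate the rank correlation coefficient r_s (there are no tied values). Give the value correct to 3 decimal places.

0.071

Rank rainfall: 3, 2, 8, 7, 5, 6, 1, 4
Rank yield: 6, 7, 5, 8, 4, 1, 3, 2
d = rank(rainfall) − rank(yield): -3, -5, 3, -1, 1, 5, -2, 2; Σd² = 78
ρ = 1 − 6Σd² / [n(n²−1)] = 1 − 6×78 / (8×63) = 1 − 468/504 ≈ 0.071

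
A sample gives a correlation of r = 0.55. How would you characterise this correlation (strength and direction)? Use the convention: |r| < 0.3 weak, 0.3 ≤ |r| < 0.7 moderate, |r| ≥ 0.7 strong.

moderate positive

r = 0.55 > 0 so the relationship is positive.
|r| = 0.55, which falls in the moderate range.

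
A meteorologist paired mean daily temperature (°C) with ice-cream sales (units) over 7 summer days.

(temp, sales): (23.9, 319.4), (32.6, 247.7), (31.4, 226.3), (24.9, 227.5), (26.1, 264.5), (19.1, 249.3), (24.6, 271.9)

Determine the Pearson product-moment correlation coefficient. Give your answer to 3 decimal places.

-0.332

n = 7, Σx = 182.6, Σy = 1806.6, Σx² = 4891.12, Σy² = 472379.94, Σxy = 46833.07
nΣxy − ΣxΣy = 327831.49 − 329885.16 = -2053.67
nΣx² − (Σx)² = 34237.84 − 33342.76 = 895.08; nΣy² − (Σy)² = 3306659.58 − 3263803.56 = 42856.02
r = -2053.67 / √(895.08 × 42856.02) = -2053.67 / 6193.5100 ≈ -0.332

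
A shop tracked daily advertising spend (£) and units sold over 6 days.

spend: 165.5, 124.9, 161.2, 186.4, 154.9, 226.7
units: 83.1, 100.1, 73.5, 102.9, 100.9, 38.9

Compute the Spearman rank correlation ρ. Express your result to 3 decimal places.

Rank spend: 4, 1, 3, 5, 2, 6
Rank units: 3, 4, 2, 6, 5, 1
d = rank(spend) − rank(units): 1, -3, 1, -1, -3, 5; Σd² = 46
ρ = 1 − 6Σd² / [n(n²−1)] = 1 − 6×46 / (6×35) = 1 − 276/210 ≈ -0.314

-0.314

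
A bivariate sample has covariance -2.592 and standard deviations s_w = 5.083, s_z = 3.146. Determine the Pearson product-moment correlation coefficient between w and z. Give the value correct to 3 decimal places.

r = Cov(w,z) / (s_w · s_z) = -2.592 / (5.083 × 3.146)
  = -2.592 / 15.9911 ≈ -0.162

-0.162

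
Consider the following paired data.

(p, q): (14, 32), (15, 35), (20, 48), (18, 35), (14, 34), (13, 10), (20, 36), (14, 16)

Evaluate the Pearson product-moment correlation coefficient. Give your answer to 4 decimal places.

n = 8, Σp = 128, Σq = 246, Σp² = 2106, Σq² = 8586, Σpq = 4113
nΣpq − ΣpΣq = 32904 − 31488 = 1416
nΣp² − (Σp)² = 16848 − 16384 = 464; nΣq² − (Σq)² = 68688 − 60516 = 8172
r = 1416 / √(464 × 8172) = 1416 / 1947.2565 ≈ 0.7272

0.7272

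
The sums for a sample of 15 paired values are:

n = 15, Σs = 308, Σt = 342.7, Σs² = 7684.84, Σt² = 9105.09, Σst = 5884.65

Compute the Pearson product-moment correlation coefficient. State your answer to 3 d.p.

r = (nΣst − ΣsΣt) / √[(nΣs² − (Σs)²)(nΣt² − (Σt)²)]
Numerator: 15×5884.65 − 308×342.7 = -17281.85
Denominator: √[(115272.6 − 94864)(136576.35 − 117443.29)] = √[20408.6 × 19133.06] = 19760.5407
r = -17281.85 / 19760.5407 ≈ -0.875

-0.875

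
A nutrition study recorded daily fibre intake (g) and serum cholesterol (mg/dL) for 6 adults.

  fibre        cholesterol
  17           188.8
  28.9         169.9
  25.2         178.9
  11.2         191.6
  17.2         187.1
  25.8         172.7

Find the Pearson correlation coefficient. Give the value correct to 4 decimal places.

n = 6, Σx = 125.3, Σy = 1089, Σx² = 2846.17, Σy² = 198058.92, Σxy = 22447.69
nΣxy − ΣxΣy = 134686.14 − 136451.7 = -1765.56
nΣx² − (Σx)² = 17077.02 − 15700.09 = 1376.93; nΣy² − (Σy)² = 1188353.52 − 1185921 = 2432.52
r = -1765.56 / √(1376.93 × 2432.52) = -1765.56 / 1830.1393 ≈ -0.9647

-0.9647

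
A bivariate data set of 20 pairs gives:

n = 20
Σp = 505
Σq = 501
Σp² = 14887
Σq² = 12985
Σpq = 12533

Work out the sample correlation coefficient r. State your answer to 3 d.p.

-0.122

r = (nΣpq − ΣpΣq) / √[(nΣp² − (Σp)²)(nΣq² − (Σq)²)]
Numerator: 20×12533 − 505×501 = -2345
Denominator: √[(297740 − 255025)(259700 − 251001)] = √[42715 × 8699] = 19276.3530
r = -2345 / 19276.3530 ≈ -0.122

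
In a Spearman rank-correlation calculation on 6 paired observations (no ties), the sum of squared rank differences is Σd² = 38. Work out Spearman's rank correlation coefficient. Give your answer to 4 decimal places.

ρ = 1 − 6Σd² / [n(n²−1)] = 1 − 6×38 / (6×35)
  = 1 − 228/210 = 1 − 1.08571 ≈ -0.0857

-0.0857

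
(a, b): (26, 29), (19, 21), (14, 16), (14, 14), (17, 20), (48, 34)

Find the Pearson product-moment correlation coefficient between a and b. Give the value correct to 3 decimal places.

n = 6, Σa = 138, Σb = 134, Σa² = 4022, Σb² = 3290, Σab = 3545
nΣab − ΣaΣb = 21270 − 18492 = 2778
nΣa² − (Σa)² = 24132 − 19044 = 5088; nΣb² − (Σb)² = 19740 − 17956 = 1784
r = 2778 / √(5088 × 1784) = 2778 / 3012.8047 ≈ 0.922

0.922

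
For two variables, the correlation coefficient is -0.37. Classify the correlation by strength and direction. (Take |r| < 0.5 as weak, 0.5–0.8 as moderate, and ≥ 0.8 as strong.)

weak negative

r = -0.37 < 0 so the relationship is negative.
|r| = 0.37, which falls in the weak range.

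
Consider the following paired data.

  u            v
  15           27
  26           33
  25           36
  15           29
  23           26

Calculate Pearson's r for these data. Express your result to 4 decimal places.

n = 5, Σu = 104, Σv = 151, Σu² = 2280, Σv² = 4631, Σuv = 3196
nΣuv − ΣuΣv = 15980 − 15704 = 276
nΣu² − (Σu)² = 11400 − 10816 = 584; nΣv² − (Σv)² = 23155 − 22801 = 354
r = 276 / √(584 × 354) = 276 / 454.6823 ≈ 0.6070

0.6070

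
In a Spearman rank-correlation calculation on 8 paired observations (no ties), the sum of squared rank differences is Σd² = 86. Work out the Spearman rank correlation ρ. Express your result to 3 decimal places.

ρ = 1 − 6Σd² / [n(n²−1)] = 1 − 6×86 / (8×63)
  = 1 − 516/504 = 1 − 1.0238 ≈ -0.024

-0.024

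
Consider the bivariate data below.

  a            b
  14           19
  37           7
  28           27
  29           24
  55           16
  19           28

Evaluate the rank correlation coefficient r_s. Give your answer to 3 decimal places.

-0.600

Rank a: 1, 5, 3, 4, 6, 2
Rank b: 3, 1, 5, 4, 2, 6
d = rank(a) − rank(b): -2, 4, -2, 0, 4, -4; Σd² = 56
ρ = 1 − 6Σd² / [n(n²−1)] = 1 − 6×56 / (6×35) = 1 − 336/210 ≈ -0.600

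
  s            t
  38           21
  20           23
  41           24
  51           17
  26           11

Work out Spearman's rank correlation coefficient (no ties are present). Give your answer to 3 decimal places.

0.000

Rank s: 3, 1, 4, 5, 2
Rank t: 3, 4, 5, 2, 1
d = rank(s) − rank(t): 0, -3, -1, 3, 1; Σd² = 20
ρ = 1 − 6Σd² / [n(n²−1)] = 1 − 6×20 / (5×24) = 1 − 120/120 ≈ 0.000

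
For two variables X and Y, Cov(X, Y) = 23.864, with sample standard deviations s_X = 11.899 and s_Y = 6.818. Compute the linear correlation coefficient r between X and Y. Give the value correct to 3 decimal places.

r = Cov(X,Y) / (s_X · s_Y) = 23.864 / (11.899 × 6.818)
  = 23.864 / 81.1274 ≈ 0.294

0.294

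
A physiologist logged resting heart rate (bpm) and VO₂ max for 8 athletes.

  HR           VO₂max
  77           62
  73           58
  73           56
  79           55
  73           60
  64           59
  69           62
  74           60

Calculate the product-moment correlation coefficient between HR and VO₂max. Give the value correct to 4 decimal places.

n = 8, Σx = 582, Σy = 472, Σx² = 42490, Σy² = 27894, Σxy = 34315
nΣxy − ΣxΣy = 274520 − 274704 = -184
nΣx² − (Σx)² = 339920 − 338724 = 1196; nΣy² − (Σy)² = 223152 − 222784 = 368
r = -184 / √(1196 × 368) = -184 / 663.4214 ≈ -0.2774

-0.2774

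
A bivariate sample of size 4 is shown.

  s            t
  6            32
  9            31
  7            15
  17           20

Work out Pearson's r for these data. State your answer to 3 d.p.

n = 4, Σs = 39, Σt = 98, Σs² = 455, Σt² = 2610, Σst = 916
nΣst − ΣsΣt = 3664 − 3822 = -158
nΣs² − (Σs)² = 1820 − 1521 = 299; nΣt² − (Σt)² = 10440 − 9604 = 836
r = -158 / √(299 × 836) = -158 / 499.9640 ≈ -0.316

-0.316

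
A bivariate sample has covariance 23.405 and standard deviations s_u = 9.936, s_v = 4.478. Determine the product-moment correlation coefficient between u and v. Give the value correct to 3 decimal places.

0.526

r = Cov(u,v) / (s_u · s_v) = 23.405 / (9.936 × 4.478)
  = 23.405 / 44.4934 ≈ 0.526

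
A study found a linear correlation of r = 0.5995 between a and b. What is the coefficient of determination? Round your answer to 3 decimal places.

r² = (0.5995)² = 0.359

0.359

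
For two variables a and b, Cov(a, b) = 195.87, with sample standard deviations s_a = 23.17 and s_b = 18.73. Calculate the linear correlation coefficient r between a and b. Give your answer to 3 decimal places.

0.451

r = Cov(a,b) / (s_a · s_b) = 195.87 / (23.17 × 18.73)
  = 195.87 / 433.9741 ≈ 0.451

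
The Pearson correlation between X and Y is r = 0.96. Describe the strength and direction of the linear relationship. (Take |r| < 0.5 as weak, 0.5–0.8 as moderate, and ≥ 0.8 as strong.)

r = 0.96 > 0 so the relationship is positive.
|r| = 0.96, which falls in the strong range.

strong positive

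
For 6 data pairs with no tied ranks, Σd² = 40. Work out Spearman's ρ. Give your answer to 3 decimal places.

-0.143

ρ = 1 − 6Σd² / [n(n²−1)] = 1 − 6×40 / (6×35)
  = 1 − 240/210 = 1 − 1.1429 ≈ -0.143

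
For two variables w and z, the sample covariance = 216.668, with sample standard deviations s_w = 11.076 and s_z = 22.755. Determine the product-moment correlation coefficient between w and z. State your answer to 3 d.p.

r = Cov(w,z) / (s_w · s_z) = 216.668 / (11.076 × 22.755)
  = 216.668 / 252.0344 ≈ 0.860

0.860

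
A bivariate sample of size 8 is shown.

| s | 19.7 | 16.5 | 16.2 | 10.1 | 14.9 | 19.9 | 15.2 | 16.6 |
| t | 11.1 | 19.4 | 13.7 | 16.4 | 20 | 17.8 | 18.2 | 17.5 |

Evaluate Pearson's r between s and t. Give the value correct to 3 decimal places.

-0.285

n = 8, Σs = 129.1, Σt = 134.1, Σs² = 2149.41, Σt² = 2310.55, Σst = 2145.71
nΣst − ΣsΣt = 17165.68 − 17312.31 = -146.63
nΣs² − (Σs)² = 17195.28 − 16666.81 = 528.47; nΣt² − (Σt)² = 18484.4 − 17982.81 = 501.59
r = -146.63 / √(528.47 × 501.59) = -146.63 / 514.8546 ≈ -0.285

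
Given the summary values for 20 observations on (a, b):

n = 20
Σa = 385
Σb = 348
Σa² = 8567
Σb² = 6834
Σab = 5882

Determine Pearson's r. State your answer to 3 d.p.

r = (nΣab − ΣaΣb) / √[(nΣa² − (Σa)²)(nΣb² − (Σb)²)]
Numerator: 20×5882 − 385×348 = -16340
Denominator: √[(171340 − 148225)(136680 − 121104)] = √[23115 × 15576] = 18974.7000
r = -16340 / 18974.7000 ≈ -0.861

-0.861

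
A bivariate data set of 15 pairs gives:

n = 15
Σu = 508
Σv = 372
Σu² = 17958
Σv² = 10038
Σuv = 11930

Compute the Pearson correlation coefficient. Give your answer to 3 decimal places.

r = (nΣuv − ΣuΣv) / √[(nΣu² − (Σu)²)(nΣv² − (Σv)²)]
Numerator: 15×11930 − 508×372 = -10026
Denominator: √[(269370 − 258064)(150570 − 138384)] = √[11306 × 12186] = 11737.7560
r = -10026 / 11737.7560 ≈ -0.854

-0.854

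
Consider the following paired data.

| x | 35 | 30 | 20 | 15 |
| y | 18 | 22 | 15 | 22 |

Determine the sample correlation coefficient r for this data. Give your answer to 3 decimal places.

n = 4, Σx = 100, Σy = 77, Σx² = 2750, Σy² = 1517, Σxy = 1920
nΣxy − ΣxΣy = 7680 − 7700 = -20
nΣx² − (Σx)² = 11000 − 10000 = 1000; nΣy² − (Σy)² = 6068 − 5929 = 139
r = -20 / √(1000 × 139) = -20 / 372.8270 ≈ -0.054

-0.054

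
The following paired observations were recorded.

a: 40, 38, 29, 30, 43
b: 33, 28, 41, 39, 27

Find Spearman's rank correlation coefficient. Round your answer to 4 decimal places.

Rank a: 4, 3, 1, 2, 5
Rank b: 3, 2, 5, 4, 1
d = rank(a) − rank(b): 1, 1, -4, -2, 4; Σd² = 38
ρ = 1 − 6Σd² / [n(n²−1)] = 1 − 6×38 / (5×24) = 1 − 228/120 ≈ -0.9000

-0.9000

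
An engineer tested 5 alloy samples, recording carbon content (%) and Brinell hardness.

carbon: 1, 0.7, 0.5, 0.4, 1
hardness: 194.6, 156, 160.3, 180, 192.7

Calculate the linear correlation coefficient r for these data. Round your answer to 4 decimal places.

0.6263

n = 5, Σx = 3.6, Σy = 883.6, Σx² = 2.9, Σy² = 157434.54, Σxy = 648.65
nΣxy − ΣxΣy = 3243.25 − 3180.96 = 62.29
nΣx² − (Σx)² = 14.5 − 12.96 = 1.54; nΣy² − (Σy)² = 787172.7 − 780748.96 = 6423.74
r = 62.29 / √(1.54 × 6423.74) = 62.29 / 99.4613 ≈ 0.6263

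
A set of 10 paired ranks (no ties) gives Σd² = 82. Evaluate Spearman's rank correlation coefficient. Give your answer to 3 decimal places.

ρ = 1 − 6Σd² / [n(n²−1)] = 1 − 6×82 / (10×99)
  = 1 − 492/990 = 1 − 0.4970 ≈ 0.503

0.503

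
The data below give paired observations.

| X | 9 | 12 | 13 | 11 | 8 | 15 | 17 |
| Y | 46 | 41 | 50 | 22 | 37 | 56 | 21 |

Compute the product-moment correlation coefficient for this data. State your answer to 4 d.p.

-0.0936

n = 7, ΣX = 85, ΣY = 273, ΣX² = 1093, ΣY² = 11727, ΣXY = 3291
nΣXY − ΣXΣY = 23037 − 23205 = -168
nΣX² − (ΣX)² = 7651 − 7225 = 426; nΣY² − (ΣY)² = 82089 − 74529 = 7560
r = -168 / √(426 × 7560) = -168 / 1794.5919 ≈ -0.0936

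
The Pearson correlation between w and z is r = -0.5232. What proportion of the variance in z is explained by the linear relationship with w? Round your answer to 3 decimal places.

0.274

r² = (-0.5232)² = 0.274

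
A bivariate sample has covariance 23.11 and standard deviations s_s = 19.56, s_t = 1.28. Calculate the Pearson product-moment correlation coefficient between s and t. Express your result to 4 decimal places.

r = Cov(s,t) / (s_s · s_t) = 23.11 / (19.56 × 1.28)
  = 23.11 / 25.0368 ≈ 0.9230

0.9230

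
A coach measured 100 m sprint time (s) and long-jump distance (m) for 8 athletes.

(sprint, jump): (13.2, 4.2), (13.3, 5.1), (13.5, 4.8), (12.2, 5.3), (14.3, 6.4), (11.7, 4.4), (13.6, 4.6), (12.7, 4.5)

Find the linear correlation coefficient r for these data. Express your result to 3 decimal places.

0.511

n = 8, Σx = 104.5, Σy = 39.3, Σx² = 1369.85, Σy² = 196.51, Σxy = 515.44
nΣxy − ΣxΣy = 4123.52 − 4106.85 = 16.67
nΣx² − (Σx)² = 10958.8 − 10920.25 = 38.55; nΣy² − (Σy)² = 1572.08 − 1544.49 = 27.59
r = 16.67 / √(38.55 × 27.59) = 16.67 / 32.6128 ≈ 0.511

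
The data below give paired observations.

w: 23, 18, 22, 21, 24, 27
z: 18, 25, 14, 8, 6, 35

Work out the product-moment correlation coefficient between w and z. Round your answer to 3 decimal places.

0.267

n = 6, Σw = 135, Σz = 106, Σw² = 3083, Σz² = 2470, Σwz = 2429
nΣwz − ΣwΣz = 14574 − 14310 = 264
nΣw² − (Σw)² = 18498 − 18225 = 273; nΣz² − (Σz)² = 14820 − 11236 = 3584
r = 264 / √(273 × 3584) = 264 / 989.1572 ≈ 0.267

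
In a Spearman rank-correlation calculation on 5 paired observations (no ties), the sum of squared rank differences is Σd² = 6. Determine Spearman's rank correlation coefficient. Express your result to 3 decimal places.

ρ = 1 − 6Σd² / [n(n²−1)] = 1 − 6×6 / (5×24)
  = 1 − 36/120 = 1 − 0.3000 ≈ 0.700

0.700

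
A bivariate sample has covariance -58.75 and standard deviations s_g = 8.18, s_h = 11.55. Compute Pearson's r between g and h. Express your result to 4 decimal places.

-0.6218

r = Cov(g,h) / (s_g · s_h) = -58.75 / (8.18 × 11.55)
  = -58.75 / 94.4790 ≈ -0.6218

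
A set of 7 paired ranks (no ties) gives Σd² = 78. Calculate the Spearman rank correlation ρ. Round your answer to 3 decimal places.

ρ = 1 − 6Σd² / [n(n²−1)] = 1 − 6×78 / (7×48)
  = 1 − 468/336 = 1 − 1.3929 ≈ -0.393

-0.393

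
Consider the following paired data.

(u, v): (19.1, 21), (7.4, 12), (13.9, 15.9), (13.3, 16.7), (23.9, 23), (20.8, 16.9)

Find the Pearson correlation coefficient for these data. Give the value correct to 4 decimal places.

0.8885

n = 6, Σu = 98.4, Σv = 105.5, Σu² = 1793.52, Σv² = 1931.31, Σuv = 1834.24
nΣuv − ΣuΣv = 11005.44 − 10381.2 = 624.24
nΣu² − (Σu)² = 10761.12 − 9682.56 = 1078.56; nΣv² − (Σv)² = 11587.86 − 11130.25 = 457.61
r = 624.24 / √(1078.56 × 457.61) = 624.24 / 702.5381 ≈ 0.8885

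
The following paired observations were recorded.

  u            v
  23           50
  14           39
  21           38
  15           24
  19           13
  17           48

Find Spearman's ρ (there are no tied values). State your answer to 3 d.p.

Rank u: 6, 1, 5, 2, 4, 3
Rank v: 6, 4, 3, 2, 1, 5
d = rank(u) − rank(v): 0, -3, 2, 0, 3, -2; Σd² = 26
ρ = 1 − 6Σd² / [n(n²−1)] = 1 − 6×26 / (6×35) = 1 − 156/210 ≈ 0.257

0.257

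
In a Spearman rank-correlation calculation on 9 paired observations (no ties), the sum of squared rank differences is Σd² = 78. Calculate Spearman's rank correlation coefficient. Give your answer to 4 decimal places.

ρ = 1 − 6Σd² / [n(n²−1)] = 1 − 6×78 / (9×80)
  = 1 − 468/720 = 1 − 0.65000 ≈ 0.3500

0.3500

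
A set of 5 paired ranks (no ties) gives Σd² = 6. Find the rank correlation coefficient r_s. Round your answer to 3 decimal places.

0.700

ρ = 1 − 6Σd² / [n(n²−1)] = 1 − 6×6 / (5×24)
  = 1 − 36/120 = 1 − 0.3000 ≈ 0.700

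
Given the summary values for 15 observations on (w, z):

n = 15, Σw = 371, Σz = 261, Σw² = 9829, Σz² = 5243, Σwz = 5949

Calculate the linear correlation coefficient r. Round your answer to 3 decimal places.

r = (nΣwz − ΣwΣz) / √[(nΣw² − (Σw)²)(nΣz² − (Σz)²)]
Numerator: 15×5949 − 371×261 = -7596
Denominator: √[(147435 − 137641)(78645 − 68121)] = √[9794 × 10524] = 10152.4409
r = -7596 / 10152.4409 ≈ -0.748

-0.748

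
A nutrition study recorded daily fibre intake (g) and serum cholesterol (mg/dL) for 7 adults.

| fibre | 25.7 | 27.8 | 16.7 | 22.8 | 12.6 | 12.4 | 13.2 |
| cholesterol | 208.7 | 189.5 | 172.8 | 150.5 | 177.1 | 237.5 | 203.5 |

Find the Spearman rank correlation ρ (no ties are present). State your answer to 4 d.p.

Rank fibre: 6, 7, 4, 5, 2, 1, 3
Rank cholesterol: 6, 4, 2, 1, 3, 7, 5
d = rank(fibre) − rank(cholesterol): 0, 3, 2, 4, -1, -6, -2; Σd² = 70
ρ = 1 − 6Σd² / [n(n²−1)] = 1 − 6×70 / (7×48) = 1 − 420/336 ≈ -0.2500

-0.2500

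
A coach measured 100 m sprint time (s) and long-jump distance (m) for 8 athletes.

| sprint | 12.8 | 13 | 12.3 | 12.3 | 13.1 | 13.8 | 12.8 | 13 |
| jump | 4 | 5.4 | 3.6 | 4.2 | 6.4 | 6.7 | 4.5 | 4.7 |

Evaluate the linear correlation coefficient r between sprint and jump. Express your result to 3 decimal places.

0.867

n = 8, Σx = 103.1, Σy = 39.5, Σx² = 1330.31, Σy² = 203.95, Σxy = 512.34
nΣxy − ΣxΣy = 4098.72 − 4072.45 = 26.27
nΣx² − (Σx)² = 10642.48 − 10629.61 = 12.87; nΣy² − (Σy)² = 1631.6 − 1560.25 = 71.35
r = 26.27 / √(12.87 × 71.35) = 26.27 / 30.3030 ≈ 0.867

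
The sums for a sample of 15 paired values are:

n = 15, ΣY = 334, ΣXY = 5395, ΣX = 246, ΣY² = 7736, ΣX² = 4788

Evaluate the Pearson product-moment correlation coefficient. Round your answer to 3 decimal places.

r = (nΣXY − ΣXΣY) / √[(nΣX² − (ΣX)²)(nΣY² − (ΣY)²)]
Numerator: 15×5395 − 246×334 = -1239
Denominator: √[(71820 − 60516)(116040 − 111556)] = √[11304 × 4484] = 7119.4899
r = -1239 / 7119.4899 ≈ -0.174

-0.174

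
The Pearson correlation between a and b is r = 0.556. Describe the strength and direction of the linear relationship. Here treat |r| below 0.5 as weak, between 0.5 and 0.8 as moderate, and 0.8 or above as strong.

moderate positive

r = 0.556 > 0 so the relationship is positive.
|r| = 0.556, which falls in the moderate range.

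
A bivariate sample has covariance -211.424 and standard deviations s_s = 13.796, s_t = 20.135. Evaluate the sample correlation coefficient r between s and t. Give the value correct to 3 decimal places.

r = Cov(s,t) / (s_s · s_t) = -211.424 / (13.796 × 20.135)
  = -211.424 / 277.7825 ≈ -0.761

-0.761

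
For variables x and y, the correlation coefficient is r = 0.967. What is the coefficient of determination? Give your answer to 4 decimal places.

r² = (0.967)² = 0.9351

0.9351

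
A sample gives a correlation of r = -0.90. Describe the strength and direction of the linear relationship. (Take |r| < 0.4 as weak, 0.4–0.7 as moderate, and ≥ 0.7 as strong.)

strong negative

r = -0.90 < 0 so the relationship is negative.
|r| = 0.90, which falls in the strong range.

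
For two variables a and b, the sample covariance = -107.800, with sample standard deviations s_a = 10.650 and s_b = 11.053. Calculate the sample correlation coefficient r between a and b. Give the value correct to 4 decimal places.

r = Cov(a,b) / (s_a · s_b) = -107.800 / (10.650 × 11.053)
  = -107.800 / 117.7145 ≈ -0.9158

-0.9158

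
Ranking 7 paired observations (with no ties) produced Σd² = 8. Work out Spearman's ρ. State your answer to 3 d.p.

ρ = 1 − 6Σd² / [n(n²−1)] = 1 − 6×8 / (7×48)
  = 1 − 48/336 = 1 − 0.1429 ≈ 0.857

0.857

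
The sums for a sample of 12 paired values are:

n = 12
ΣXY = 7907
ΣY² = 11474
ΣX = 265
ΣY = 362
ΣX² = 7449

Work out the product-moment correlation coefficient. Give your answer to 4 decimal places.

-0.0927

r = (nΣXY − ΣXΣY) / √[(nΣX² − (ΣX)²)(nΣY² − (ΣY)²)]
Numerator: 12×7907 − 265×362 = -1046
Denominator: √[(89388 − 70225)(137688 − 131044)] = √[19163 × 6644] = 11283.5709
r = -1046 / 11283.5709 ≈ -0.0927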